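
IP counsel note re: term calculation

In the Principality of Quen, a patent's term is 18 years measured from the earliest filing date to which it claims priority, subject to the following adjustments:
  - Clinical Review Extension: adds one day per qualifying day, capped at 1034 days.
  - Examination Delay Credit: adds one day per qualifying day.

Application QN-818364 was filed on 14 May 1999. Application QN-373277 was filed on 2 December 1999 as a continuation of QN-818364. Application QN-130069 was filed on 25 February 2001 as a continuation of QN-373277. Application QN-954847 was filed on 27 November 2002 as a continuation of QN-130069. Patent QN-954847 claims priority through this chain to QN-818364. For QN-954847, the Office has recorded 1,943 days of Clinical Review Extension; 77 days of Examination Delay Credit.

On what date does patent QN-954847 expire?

Earliest priority filing: 14 May 1999.
Base term: 14 May 1999 + 18 years → 14 May 2017.
Clinical Review Extension: 1943 days claimed exceeds the 1034-day cap, so +1034 days → 13 March 2020.
Examination Delay Credit: +77 days → 29 May 2020.

2020-05-29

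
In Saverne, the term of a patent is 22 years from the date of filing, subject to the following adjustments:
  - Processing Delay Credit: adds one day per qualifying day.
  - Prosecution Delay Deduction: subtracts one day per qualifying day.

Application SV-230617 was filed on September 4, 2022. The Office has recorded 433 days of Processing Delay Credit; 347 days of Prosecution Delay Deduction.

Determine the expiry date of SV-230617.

Base term: filing date + 22 years → 4 September 2044.
Processing Delay Credit: +433 days → 11 November 2045.
Prosecution Delay Deduction: −347 days → 29 November 2044.

November 29, 2044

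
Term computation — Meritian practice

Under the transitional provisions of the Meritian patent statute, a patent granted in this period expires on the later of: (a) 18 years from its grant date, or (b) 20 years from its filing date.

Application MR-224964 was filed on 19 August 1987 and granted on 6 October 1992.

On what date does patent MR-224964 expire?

(a) grant + 18 years → 6 October 2010.
(b) filing + 20 years → 19 August 2007.
Later of the two: 6 October 2010.

2010-10-06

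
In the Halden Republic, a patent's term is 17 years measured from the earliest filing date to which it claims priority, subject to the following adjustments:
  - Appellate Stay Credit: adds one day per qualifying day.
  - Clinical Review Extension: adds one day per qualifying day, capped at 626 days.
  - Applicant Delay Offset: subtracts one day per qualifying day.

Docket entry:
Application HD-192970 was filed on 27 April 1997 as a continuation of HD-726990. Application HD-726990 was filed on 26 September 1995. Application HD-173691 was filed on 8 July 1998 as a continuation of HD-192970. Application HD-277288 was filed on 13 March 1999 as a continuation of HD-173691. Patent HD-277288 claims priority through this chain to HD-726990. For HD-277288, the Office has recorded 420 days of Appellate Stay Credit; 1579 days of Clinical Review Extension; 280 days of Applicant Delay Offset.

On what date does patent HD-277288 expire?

2014-11-01

Earliest priority filing: 26 September 1995.
Base term: 26 September 1995 + 17 years → 26 September 2012.
Appellate Stay Credit: +420 days → 20 November 2013.
Clinical Review Extension: 1579 days claimed exceeds the 626-day cap, so +626 days → 8 August 2015.
Applicant Delay Offset: −280 days → 1 November 2014.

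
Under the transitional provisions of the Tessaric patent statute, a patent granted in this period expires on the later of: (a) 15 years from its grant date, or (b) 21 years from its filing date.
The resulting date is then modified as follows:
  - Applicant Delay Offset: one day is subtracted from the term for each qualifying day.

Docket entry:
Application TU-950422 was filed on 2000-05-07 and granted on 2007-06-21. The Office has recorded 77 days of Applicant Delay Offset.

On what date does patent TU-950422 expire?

April 5, 2022

(a) grant + 15 years → 21 June 2022.
(b) filing + 21 years → 7 May 2021.
Later of the two: 21 June 2022.
Applicant Delay Offset: −77 days → 5 April 2022.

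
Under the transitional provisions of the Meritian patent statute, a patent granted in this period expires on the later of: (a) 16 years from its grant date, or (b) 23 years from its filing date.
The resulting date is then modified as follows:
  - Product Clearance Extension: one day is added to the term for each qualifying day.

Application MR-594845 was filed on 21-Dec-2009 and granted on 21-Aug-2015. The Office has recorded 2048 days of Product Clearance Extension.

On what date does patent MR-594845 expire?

July 31, 2038

(a) grant + 16 years → 21 August 2031.
(b) filing + 23 years → 21 December 2032.
Later of the two: 21 December 2032.
Product Clearance Extension: +2048 days → 31 July 2038.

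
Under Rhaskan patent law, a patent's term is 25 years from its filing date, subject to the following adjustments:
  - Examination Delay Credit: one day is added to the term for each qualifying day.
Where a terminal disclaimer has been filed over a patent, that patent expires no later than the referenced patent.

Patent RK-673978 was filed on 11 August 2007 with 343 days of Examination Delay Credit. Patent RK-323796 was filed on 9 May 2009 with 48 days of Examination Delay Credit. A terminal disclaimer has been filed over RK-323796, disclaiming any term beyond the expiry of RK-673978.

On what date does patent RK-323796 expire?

Natural term of RK-323796:
  Base: filing + 25 years → 9 May 2034.
  Examination Delay Credit: +48 days → 26 June 2034.
Expiry of referenced patent RK-673978:
  Base: filing + 25 years → 11 August 2032.
  Examination Delay Credit: +343 days → 20 July 2033.
Terminal disclaimer: RK-323796 expires on the earlier of 26 June 2034 and 20 July 2033.

July 20, 2033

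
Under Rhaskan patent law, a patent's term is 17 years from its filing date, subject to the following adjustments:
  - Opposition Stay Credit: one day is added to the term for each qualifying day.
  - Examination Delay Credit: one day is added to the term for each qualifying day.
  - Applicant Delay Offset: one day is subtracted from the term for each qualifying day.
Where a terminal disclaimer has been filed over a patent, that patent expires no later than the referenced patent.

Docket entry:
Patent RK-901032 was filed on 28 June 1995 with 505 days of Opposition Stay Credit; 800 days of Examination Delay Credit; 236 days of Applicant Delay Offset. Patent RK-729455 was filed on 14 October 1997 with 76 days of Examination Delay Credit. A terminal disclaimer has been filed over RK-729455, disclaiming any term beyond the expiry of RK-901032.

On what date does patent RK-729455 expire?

December 29, 2014

Natural term of RK-729455:
  Base: filing + 17 years → 14 October 2014.
  Examination Delay Credit: +76 days → 29 December 2014.
Expiry of referenced patent RK-901032:
  Base: filing + 17 years → 28 June 2012.
  Opposition Stay Credit: +505 days → 15 November 2013.
  Examination Delay Credit: +800 days → 24 January 2016.
  Applicant Delay Offset: −236 days → 2 June 2015.
Terminal disclaimer: RK-729455 expires on the earlier of 29 December 2014 and 2 June 2015.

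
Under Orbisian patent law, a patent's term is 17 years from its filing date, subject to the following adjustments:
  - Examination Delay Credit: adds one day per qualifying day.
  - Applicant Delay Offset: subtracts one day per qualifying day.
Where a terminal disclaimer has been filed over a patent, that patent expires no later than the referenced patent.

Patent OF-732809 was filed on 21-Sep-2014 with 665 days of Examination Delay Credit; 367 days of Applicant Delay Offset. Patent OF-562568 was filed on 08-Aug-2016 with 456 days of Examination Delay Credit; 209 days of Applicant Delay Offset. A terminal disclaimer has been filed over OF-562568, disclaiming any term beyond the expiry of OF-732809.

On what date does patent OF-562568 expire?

Natural term of OF-562568:
  Base: filing + 17 years → 8 August 2033.
  Examination Delay Credit: +456 days → 7 November 2034.
  Applicant Delay Offset: −209 days → 12 April 2034.
Expiry of referenced patent OF-732809:
  Base: filing + 17 years → 21 September 2031.
  Examination Delay Credit: +665 days → 17 July 2033.
  Applicant Delay Offset: −367 days → 15 July 2032.
Terminal disclaimer: OF-562568 expires on the earlier of 12 April 2034 and 15 July 2032.

July 15, 2032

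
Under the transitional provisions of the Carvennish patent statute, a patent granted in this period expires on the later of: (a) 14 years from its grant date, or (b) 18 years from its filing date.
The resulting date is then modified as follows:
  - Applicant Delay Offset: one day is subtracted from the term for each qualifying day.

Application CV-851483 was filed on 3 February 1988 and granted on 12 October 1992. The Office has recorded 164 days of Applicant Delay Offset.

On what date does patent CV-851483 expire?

2006-05-01

(a) grant + 14 years → 12 October 2006.
(b) filing + 18 years → 3 February 2006.
Later of the two: 12 October 2006.
Applicant Delay Offset: −164 days → 1 May 2006.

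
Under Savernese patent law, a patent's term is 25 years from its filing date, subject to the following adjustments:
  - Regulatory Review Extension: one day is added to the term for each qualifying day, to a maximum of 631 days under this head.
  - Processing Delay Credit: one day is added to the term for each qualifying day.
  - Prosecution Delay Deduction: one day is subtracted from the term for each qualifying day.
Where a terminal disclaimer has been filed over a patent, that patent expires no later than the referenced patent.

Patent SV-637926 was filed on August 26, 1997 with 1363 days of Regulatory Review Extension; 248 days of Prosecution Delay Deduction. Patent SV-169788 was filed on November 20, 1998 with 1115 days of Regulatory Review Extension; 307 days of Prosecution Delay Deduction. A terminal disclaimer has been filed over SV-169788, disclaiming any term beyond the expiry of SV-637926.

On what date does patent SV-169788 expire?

Natural term of SV-169788:
  Base: filing + 25 years → 20 November 2023.
  Regulatory Review Extension: 1115 days claimed exceeds the 631-day cap, so +631 days → 12 August 2025.
  Prosecution Delay Deduction: −307 days → 9 October 2024.
Expiry of referenced patent SV-637926:
  Base: filing + 25 years → 26 August 2022.
  Regulatory Review Extension: 1363 days claimed exceeds the 631-day cap, so +631 days → 18 May 2024.
  Prosecution Delay Deduction: −248 days → 13 September 2023.
Terminal disclaimer: SV-169788 expires on the earlier of 9 October 2024 and 13 September 2023.

2023-09-13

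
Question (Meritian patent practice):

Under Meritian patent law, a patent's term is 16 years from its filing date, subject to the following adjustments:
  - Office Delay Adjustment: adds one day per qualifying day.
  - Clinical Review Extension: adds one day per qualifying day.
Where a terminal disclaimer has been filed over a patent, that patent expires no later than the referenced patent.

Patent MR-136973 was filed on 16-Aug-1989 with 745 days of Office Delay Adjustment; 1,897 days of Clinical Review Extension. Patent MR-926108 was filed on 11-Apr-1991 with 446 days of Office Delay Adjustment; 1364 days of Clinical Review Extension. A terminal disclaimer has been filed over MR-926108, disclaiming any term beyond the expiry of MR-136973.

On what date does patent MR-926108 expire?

Natural term of MR-926108:
  Base: filing + 16 years → 11 April 2007.
  Office Delay Adjustment: +446 days → 30 June 2008.
  Clinical Review Extension: +1364 days → 25 March 2012.
Expiry of referenced patent MR-136973:
  Base: filing + 16 years → 16 August 2005.
  Office Delay Adjustment: +745 days → 31 August 2007.
  Clinical Review Extension: +1897 days → 9 November 2012.
Terminal disclaimer: MR-926108 expires on the earlier of 25 March 2012 and 9 November 2012.

March 25, 2012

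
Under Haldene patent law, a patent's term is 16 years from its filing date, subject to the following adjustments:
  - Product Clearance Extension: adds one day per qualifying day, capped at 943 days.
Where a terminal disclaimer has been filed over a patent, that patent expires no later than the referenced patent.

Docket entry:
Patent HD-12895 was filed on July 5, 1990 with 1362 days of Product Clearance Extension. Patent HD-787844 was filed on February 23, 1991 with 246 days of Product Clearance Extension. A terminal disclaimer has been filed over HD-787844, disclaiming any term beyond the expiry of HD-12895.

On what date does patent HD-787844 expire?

Natural term of HD-787844:
  Base: filing + 16 years → 23 February 2007.
  Product Clearance Extension: 246 days (within the 943-day cap) → +246 days → 27 October 2007.
Expiry of referenced patent HD-12895:
  Base: filing + 16 years → 5 July 2006.
  Product Clearance Extension: 1362 days claimed exceeds the 943-day cap, so +943 days → 2 February 2009.
Terminal disclaimer: HD-787844 expires on the earlier of 27 October 2007 and 2 February 2009.

October 27, 2007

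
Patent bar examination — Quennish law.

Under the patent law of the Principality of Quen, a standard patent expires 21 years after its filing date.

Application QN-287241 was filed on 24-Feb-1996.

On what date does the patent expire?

2017-02-24

Filing date + 21 years → 24 February 2017.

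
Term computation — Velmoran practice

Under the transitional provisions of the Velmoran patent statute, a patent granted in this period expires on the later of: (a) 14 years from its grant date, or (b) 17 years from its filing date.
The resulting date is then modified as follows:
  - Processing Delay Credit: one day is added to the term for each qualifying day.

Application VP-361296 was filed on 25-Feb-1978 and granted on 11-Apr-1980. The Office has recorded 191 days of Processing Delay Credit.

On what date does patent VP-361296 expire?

1995-09-04

(a) grant + 14 years → 11 April 1994.
(b) filing + 17 years → 25 February 1995.
Later of the two: 25 February 1995.
Processing Delay Credit: +191 days → 4 September 1995.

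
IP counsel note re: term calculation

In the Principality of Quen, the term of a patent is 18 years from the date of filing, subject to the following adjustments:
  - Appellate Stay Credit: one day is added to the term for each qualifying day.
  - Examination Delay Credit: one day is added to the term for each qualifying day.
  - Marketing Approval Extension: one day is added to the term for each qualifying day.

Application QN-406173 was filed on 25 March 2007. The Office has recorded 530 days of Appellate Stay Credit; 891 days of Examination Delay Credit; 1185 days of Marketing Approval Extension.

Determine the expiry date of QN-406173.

Base term: filing date + 18 years → 25 March 2025.
Appellate Stay Credit: +530 days → 6 September 2026.
Examination Delay Credit: +891 days → 13 February 2029.
Marketing Approval Extension: +1185 days → 13 May 2032.

2032-05-13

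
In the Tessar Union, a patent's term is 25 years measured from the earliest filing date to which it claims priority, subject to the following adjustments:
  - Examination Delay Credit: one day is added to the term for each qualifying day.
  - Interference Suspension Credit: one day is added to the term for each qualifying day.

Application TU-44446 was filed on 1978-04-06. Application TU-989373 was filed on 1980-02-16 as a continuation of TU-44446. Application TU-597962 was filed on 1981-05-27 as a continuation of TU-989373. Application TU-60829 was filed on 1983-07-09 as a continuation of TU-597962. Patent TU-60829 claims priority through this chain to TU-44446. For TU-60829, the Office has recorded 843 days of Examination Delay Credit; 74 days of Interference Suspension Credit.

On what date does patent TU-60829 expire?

October 9, 2005

Earliest priority filing: 6 April 1978.
Base term: 6 April 1978 + 25 years → 6 April 2003.
Examination Delay Credit: +843 days → 27 July 2005.
Interference Suspension Credit: +74 days → 9 October 2005.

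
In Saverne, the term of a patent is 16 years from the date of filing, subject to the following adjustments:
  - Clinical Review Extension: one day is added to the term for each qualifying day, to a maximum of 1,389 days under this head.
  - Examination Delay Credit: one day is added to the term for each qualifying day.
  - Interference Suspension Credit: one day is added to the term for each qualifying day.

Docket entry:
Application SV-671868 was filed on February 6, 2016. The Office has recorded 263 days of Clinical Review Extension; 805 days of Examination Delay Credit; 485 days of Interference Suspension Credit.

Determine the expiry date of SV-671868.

May 8, 2036

Base term: filing date + 16 years → 6 February 2032.
Clinical Review Extension: 263 days (within the 1389-day cap) → +263 days → 26 October 2032.
Examination Delay Credit: +805 days → 9 January 2035.
Interference Suspension Credit: +485 days → 8 May 2036.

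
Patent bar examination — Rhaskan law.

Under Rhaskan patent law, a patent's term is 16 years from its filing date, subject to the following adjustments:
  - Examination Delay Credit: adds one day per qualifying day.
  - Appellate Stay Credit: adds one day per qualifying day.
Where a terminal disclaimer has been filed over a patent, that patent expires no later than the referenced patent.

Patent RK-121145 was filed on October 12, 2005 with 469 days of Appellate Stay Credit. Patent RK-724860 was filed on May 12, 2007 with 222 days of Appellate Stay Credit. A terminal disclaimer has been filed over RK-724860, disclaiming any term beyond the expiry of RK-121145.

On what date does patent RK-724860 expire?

Natural term of RK-724860:
  Base: filing + 16 years → 12 May 2023.
  Appellate Stay Credit: +222 days → 20 December 2023.
Expiry of referenced patent RK-121145:
  Base: filing + 16 years → 12 October 2021.
  Appellate Stay Credit: +469 days → 24 January 2023.
Terminal disclaimer: RK-724860 expires on the earlier of 20 December 2023 and 24 January 2023.

January 24, 2023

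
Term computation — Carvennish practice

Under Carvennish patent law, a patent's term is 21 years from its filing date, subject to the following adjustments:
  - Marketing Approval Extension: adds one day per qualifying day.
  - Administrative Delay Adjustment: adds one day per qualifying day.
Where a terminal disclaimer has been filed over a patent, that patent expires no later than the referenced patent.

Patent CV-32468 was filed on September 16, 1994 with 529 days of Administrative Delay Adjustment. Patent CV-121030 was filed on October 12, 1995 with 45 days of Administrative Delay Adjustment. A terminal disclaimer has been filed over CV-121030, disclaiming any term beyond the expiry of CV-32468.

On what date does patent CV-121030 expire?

2016-11-26

Natural term of CV-121030:
  Base: filing + 21 years → 12 October 2016.
  Administrative Delay Adjustment: +45 days → 26 November 2016.
Expiry of referenced patent CV-32468:
  Base: filing + 21 years → 16 September 2015.
  Administrative Delay Adjustment: +529 days → 26 February 2017.
Terminal disclaimer: CV-121030 expires on the earlier of 26 November 2016 and 26 February 2017.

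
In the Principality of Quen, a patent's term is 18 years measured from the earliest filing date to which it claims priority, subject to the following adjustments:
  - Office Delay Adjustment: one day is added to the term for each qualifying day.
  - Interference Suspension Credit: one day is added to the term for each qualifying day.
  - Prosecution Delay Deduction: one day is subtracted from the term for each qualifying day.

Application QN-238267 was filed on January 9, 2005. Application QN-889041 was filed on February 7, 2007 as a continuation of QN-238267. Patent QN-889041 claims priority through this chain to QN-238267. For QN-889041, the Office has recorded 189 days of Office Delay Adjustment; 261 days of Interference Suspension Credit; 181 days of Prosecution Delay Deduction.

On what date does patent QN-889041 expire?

Earliest priority filing: 9 January 2005.
Base term: 9 January 2005 + 18 years → 9 January 2023.
Office Delay Adjustment: +189 days → 17 July 2023.
Interference Suspension Credit: +261 days → 3 April 2024.
Prosecution Delay Deduction: −181 days → 5 October 2023.

October 5, 2023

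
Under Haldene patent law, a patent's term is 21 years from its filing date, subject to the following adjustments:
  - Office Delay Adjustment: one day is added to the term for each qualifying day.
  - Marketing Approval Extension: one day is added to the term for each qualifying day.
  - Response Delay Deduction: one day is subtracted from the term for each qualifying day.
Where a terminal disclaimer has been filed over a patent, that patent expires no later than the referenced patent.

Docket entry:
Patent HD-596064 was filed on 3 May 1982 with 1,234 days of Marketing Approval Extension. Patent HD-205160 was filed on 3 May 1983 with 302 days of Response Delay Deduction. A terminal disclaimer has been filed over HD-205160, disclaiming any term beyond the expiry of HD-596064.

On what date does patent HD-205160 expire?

July 6, 2003

Natural term of HD-205160:
  Base: filing + 21 years → 3 May 2004.
  Response Delay Deduction: −302 days → 6 July 2003.
Expiry of referenced patent HD-596064:
  Base: filing + 21 years → 3 May 2003.
  Marketing Approval Extension: +1234 days → 18 September 2006.
Terminal disclaimer: HD-205160 expires on the earlier of 6 July 2003 and 18 September 2006.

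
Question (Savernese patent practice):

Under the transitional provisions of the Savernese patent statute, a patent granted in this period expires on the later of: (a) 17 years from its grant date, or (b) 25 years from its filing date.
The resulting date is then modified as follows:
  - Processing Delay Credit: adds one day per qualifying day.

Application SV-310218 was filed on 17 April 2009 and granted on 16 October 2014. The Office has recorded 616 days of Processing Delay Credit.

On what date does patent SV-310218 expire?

(a) grant + 17 years → 16 October 2031.
(b) filing + 25 years → 17 April 2034.
Later of the two: 17 April 2034.
Processing Delay Credit: +616 days → 24 December 2035.

December 24, 2035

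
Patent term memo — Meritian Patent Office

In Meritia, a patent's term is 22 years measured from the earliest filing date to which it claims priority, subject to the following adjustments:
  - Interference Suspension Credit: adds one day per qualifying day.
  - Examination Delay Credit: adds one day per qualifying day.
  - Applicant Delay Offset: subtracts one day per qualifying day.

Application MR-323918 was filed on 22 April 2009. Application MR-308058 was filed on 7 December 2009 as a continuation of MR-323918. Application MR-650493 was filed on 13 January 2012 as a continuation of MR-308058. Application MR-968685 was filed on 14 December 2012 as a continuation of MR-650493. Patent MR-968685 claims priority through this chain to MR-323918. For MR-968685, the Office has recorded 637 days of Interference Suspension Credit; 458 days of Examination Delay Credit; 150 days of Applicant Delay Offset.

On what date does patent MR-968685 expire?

Earliest priority filing: 22 April 2009.
Base term: 22 April 2009 + 22 years → 22 April 2031.
Interference Suspension Credit: +637 days → 18 January 2033.
Examination Delay Credit: +458 days → 21 April 2034.
Applicant Delay Offset: −150 days → 22 November 2033.

2033-11-22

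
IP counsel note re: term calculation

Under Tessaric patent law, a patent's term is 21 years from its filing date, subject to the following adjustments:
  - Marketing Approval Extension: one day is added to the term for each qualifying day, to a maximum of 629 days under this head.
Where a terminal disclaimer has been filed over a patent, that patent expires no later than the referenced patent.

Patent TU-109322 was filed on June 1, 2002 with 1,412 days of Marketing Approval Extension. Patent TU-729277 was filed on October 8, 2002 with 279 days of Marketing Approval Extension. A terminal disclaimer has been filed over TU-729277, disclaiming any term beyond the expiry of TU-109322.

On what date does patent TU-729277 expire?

Natural term of TU-729277:
  Base: filing + 21 years → 8 October 2023.
  Marketing Approval Extension: 279 days (within the 629-day cap) → +279 days → 13 July 2024.
Expiry of referenced patent TU-109322:
  Base: filing + 21 years → 1 June 2023.
  Marketing Approval Extension: 1412 days claimed exceeds the 629-day cap, so +629 days → 19 February 2025.
Terminal disclaimer: TU-729277 expires on the earlier of 13 July 2024 and 19 February 2025.

July 13, 2024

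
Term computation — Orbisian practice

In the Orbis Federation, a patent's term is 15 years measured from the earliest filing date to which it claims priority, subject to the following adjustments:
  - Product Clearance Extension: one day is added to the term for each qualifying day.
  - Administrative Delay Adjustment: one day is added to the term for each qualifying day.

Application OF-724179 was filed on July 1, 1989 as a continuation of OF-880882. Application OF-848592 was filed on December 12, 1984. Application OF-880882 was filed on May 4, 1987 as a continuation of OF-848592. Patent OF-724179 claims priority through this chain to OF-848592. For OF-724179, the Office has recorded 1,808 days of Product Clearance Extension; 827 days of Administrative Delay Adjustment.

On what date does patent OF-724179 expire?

Earliest priority filing: 12 December 1984.
Base term: 12 December 1984 + 15 years → 12 December 1999.
Product Clearance Extension: +1808 days → 23 November 2004.
Administrative Delay Adjustment: +827 days → 28 February 2007.

February 28, 2007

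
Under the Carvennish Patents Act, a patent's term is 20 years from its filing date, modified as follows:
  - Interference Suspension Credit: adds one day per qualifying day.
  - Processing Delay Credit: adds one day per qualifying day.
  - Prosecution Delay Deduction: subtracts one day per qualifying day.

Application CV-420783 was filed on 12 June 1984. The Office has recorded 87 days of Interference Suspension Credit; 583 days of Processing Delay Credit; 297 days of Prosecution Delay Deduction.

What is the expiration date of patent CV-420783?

Base term: filing date + 20 years → 12 June 2004.
Interference Suspension Credit: +87 days → 7 September 2004.
Processing Delay Credit: +583 days → 13 April 2006.
Prosecution Delay Deduction: −297 days → 20 June 2005.

June 20, 2005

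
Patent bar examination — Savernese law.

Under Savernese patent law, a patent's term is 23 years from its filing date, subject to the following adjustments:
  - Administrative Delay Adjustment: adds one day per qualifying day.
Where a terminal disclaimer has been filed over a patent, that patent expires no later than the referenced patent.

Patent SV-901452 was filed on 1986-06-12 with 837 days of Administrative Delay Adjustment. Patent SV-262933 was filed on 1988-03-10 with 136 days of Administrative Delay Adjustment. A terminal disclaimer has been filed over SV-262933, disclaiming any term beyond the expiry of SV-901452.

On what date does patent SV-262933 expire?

July 24, 2011

Natural term of SV-262933:
  Base: filing + 23 years → 10 March 2011.
  Administrative Delay Adjustment: +136 days → 24 July 2011.
Expiry of referenced patent SV-901452:
  Base: filing + 23 years → 12 June 2009.
  Administrative Delay Adjustment: +837 days → 27 September 2011.
Terminal disclaimer: SV-262933 expires on the earlier of 24 July 2011 and 27 September 2011.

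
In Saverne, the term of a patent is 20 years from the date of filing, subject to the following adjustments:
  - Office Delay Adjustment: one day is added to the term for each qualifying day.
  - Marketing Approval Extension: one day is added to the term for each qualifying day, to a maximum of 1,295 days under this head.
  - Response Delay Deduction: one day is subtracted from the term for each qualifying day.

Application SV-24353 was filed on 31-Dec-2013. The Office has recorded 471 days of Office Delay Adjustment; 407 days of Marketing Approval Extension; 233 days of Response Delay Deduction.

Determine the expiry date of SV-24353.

October 7, 2035

Base term: filing date + 20 years → 31 December 2033.
Office Delay Adjustment: +471 days → 16 April 2035.
Marketing Approval Extension: 407 days (within the 1295-day cap) → +407 days → 27 May 2036.
Response Delay Deduction: −233 days → 7 October 2035.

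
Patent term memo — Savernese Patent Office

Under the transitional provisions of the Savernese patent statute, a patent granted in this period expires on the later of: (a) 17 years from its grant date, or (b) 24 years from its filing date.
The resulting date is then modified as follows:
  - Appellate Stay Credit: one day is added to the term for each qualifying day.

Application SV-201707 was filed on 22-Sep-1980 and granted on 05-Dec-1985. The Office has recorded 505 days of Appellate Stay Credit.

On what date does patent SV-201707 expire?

2006-02-09

(a) grant + 17 years → 5 December 2002.
(b) filing + 24 years → 22 September 2004.
Later of the two: 22 September 2004.
Appellate Stay Credit: +505 days → 9 February 2006.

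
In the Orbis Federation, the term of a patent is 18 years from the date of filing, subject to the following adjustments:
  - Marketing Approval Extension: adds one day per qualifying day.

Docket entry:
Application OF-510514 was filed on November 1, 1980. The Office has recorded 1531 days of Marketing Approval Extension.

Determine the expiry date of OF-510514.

Base term: filing date + 18 years → 1 November 1998.
Marketing Approval Extension: +1531 days → 10 January 2003.

January 10, 2003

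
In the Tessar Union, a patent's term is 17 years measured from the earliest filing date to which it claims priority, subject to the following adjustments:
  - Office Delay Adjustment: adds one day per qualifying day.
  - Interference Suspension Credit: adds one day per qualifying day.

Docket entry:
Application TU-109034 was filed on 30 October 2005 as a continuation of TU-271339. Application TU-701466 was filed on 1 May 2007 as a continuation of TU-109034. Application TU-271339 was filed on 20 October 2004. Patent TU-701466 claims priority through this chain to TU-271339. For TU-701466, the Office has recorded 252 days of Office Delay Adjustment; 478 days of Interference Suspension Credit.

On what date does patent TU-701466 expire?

Earliest priority filing: 20 October 2004.
Base term: 20 October 2004 + 17 years → 20 October 2021.
Office Delay Adjustment: +252 days → 29 June 2022.
Interference Suspension Credit: +478 days → 20 October 2023.

2023-10-20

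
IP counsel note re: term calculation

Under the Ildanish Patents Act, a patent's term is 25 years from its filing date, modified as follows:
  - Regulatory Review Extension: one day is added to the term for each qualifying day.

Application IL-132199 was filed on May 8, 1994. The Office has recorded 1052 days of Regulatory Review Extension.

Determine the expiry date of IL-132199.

Base term: filing date + 25 years → 8 May 2019.
Regulatory Review Extension: +1052 days → 25 March 2022.

March 25, 2022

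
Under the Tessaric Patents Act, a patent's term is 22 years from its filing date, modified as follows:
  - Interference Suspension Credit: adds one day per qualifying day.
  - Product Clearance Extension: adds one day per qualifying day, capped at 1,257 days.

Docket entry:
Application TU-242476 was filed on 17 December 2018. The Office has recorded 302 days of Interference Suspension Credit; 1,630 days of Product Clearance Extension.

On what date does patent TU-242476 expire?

Base term: filing date + 22 years → 17 December 2040.
Interference Suspension Credit: +302 days → 15 October 2041.
Product Clearance Extension: 1630 days claimed exceeds the 1257-day cap, so +1257 days → 25 March 2045.

March 25, 2045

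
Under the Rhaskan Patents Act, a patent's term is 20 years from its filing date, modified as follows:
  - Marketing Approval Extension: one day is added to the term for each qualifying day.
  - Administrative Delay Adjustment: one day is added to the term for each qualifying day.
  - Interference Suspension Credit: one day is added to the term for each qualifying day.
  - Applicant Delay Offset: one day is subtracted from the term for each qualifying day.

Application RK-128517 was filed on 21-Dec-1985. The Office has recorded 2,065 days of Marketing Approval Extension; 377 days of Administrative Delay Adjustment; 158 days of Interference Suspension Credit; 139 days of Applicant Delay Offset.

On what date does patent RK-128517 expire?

Base term: filing date + 20 years → 21 December 2005.
Marketing Approval Extension: +2065 days → 17 August 2011.
Administrative Delay Adjustment: +377 days → 28 August 2012.
Interference Suspension Credit: +158 days → 2 February 2013.
Applicant Delay Offset: −139 days → 16 September 2012.

September 16, 2012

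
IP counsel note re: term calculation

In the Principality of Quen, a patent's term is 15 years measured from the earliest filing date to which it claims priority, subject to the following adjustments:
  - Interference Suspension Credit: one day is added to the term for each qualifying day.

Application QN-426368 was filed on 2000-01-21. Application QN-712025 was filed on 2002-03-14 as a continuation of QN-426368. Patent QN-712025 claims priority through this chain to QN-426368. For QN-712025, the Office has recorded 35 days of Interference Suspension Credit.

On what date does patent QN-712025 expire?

Earliest priority filing: 21 January 2000.
Base term: 21 January 2000 + 15 years → 21 January 2015.
Interference Suspension Credit: +35 days → 25 February 2015.

2015-02-25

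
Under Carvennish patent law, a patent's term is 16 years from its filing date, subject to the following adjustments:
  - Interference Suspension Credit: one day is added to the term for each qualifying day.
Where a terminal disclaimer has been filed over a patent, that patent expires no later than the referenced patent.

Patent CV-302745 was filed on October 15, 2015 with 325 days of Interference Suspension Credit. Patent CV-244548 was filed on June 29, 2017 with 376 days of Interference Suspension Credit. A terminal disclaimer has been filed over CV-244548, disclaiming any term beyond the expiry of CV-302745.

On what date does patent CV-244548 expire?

Natural term of CV-244548:
  Base: filing + 16 years → 29 June 2033.
  Interference Suspension Credit: +376 days → 10 July 2034.
Expiry of referenced patent CV-302745:
  Base: filing + 16 years → 15 October 2031.
  Interference Suspension Credit: +325 days → 4 September 2032.
Terminal disclaimer: CV-244548 expires on the earlier of 10 July 2034 and 4 September 2032.

September 4, 2032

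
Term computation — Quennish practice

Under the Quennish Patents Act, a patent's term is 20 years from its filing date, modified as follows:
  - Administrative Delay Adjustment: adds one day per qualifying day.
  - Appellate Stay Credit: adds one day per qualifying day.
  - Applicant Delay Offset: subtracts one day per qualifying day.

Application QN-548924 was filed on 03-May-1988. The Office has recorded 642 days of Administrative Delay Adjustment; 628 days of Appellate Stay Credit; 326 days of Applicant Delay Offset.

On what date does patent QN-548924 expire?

2010-12-03

Base term: filing date + 20 years → 3 May 2008.
Administrative Delay Adjustment: +642 days → 4 February 2010.
Appellate Stay Credit: +628 days → 25 October 2011.
Applicant Delay Offset: −326 days → 3 December 2010.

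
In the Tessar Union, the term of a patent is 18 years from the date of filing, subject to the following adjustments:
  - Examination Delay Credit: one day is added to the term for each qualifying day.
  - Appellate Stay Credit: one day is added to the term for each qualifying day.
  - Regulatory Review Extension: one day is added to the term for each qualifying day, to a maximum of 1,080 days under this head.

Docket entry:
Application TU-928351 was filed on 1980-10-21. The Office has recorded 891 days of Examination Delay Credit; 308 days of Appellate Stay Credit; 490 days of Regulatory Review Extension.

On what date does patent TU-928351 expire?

2003-06-06

Base term: filing date + 18 years → 21 October 1998.
Examination Delay Credit: +891 days → 30 March 2001.
Appellate Stay Credit: +308 days → 1 February 2002.
Regulatory Review Extension: 490 days (within the 1080-day cap) → +490 days → 6 June 2003.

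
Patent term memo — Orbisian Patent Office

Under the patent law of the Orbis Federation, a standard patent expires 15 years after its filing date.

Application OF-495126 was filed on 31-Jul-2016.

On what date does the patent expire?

Filing date + 15 years → 31 July 2031.

July 31, 2031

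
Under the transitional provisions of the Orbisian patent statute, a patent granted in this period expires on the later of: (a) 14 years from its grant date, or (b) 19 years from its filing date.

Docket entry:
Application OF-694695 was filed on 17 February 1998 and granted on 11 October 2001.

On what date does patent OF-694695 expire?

2017-02-17

(a) grant + 14 years → 11 October 2015.
(b) filing + 19 years → 17 February 2017.
Later of the two: 17 February 2017.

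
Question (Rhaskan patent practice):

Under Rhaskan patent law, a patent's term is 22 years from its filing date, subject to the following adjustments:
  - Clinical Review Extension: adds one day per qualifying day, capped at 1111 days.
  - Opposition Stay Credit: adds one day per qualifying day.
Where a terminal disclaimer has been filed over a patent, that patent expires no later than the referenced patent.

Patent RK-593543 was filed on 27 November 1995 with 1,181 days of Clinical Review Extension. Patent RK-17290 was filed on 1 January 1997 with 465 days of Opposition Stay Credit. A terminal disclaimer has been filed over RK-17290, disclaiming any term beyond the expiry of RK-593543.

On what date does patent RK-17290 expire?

Natural term of RK-17290:
  Base: filing + 22 years → 1 January 2019.
  Opposition Stay Credit: +465 days → 10 April 2020.
Expiry of referenced patent RK-593543:
  Base: filing + 22 years → 27 November 2017.
  Clinical Review Extension: 1181 days claimed exceeds the 1111-day cap, so +1111 days → 12 December 2020.
Terminal disclaimer: RK-17290 expires on the earlier of 10 April 2020 and 12 December 2020.

2020-04-10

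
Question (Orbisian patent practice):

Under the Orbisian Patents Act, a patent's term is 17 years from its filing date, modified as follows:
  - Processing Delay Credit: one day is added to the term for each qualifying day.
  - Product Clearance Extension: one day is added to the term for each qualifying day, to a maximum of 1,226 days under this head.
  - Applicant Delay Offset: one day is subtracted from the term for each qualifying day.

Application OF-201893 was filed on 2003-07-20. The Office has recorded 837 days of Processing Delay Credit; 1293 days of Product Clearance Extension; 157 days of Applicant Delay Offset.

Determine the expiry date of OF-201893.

Base term: filing date + 17 years → 20 July 2020.
Processing Delay Credit: +837 days → 4 November 2022.
Product Clearance Extension: 1293 days claimed exceeds the 1226-day cap, so +1226 days → 14 March 2026.
Applicant Delay Offset: −157 days → 8 October 2025.

2025-10-08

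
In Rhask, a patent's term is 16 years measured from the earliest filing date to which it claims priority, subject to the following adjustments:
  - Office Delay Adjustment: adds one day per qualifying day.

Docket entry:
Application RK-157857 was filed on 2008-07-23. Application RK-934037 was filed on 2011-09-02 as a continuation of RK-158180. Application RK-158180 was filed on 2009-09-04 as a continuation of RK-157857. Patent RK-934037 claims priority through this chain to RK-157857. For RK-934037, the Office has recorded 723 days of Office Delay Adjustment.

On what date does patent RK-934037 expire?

Earliest priority filing: 23 July 2008.
Base term: 23 July 2008 + 16 years → 23 July 2024.
Office Delay Adjustment: +723 days → 16 July 2026.

2026-07-16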